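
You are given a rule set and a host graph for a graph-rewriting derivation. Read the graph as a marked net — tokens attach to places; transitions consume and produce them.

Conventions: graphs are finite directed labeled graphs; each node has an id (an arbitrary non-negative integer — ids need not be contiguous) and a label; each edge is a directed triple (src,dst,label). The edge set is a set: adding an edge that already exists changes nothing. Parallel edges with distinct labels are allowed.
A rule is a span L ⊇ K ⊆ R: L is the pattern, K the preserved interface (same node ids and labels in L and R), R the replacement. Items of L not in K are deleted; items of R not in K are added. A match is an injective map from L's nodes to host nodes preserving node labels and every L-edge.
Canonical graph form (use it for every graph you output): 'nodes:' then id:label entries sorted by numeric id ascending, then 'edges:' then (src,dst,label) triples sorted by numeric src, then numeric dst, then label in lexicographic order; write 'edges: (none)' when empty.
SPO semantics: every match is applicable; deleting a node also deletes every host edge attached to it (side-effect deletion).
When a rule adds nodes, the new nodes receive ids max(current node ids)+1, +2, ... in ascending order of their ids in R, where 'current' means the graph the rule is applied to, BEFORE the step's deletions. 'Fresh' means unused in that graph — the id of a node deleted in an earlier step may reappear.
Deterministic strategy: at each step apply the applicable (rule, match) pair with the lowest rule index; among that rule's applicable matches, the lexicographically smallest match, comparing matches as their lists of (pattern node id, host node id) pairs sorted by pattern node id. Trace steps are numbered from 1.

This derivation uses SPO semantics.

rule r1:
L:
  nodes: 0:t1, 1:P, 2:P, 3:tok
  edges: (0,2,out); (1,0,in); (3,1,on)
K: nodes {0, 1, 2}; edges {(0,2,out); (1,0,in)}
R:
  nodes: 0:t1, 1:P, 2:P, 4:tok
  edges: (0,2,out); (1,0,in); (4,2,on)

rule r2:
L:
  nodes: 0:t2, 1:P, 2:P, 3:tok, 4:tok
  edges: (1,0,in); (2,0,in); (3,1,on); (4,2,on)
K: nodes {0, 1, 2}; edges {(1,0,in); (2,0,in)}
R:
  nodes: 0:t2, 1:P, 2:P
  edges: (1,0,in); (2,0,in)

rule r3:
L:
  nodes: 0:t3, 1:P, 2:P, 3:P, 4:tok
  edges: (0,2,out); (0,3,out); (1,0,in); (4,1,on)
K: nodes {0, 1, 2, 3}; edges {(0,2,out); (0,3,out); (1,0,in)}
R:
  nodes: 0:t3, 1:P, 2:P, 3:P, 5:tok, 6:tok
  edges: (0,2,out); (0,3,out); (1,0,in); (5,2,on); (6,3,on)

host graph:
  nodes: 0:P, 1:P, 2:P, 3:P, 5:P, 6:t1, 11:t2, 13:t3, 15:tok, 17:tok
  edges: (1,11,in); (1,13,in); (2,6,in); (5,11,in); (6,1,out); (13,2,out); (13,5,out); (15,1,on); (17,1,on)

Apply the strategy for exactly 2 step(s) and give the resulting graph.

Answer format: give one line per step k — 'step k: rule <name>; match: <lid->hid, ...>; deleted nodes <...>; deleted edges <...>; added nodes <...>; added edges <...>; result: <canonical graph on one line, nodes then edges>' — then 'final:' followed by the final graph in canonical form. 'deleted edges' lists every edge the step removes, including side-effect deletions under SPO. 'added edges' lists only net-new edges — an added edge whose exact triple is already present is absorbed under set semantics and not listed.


step 1: rule r3; match: 0->13, 1->1, 2->2, 3->5, 4->15; deleted nodes 15; deleted edges (15,1,on); added nodes 18, 19; added edges (18,2,on); (19,5,on); result: nodes: 0:P, 1:P, 2:P, 3:P, 5:P, 6:t1, 11:t2, 13:t3, 17:tok, 18:tok, 19:tok edges: (1,11,in); (1,13,in); (2,6,in); (5,11,in); (6,1,out); (13,2,out); (13,5,out); (17,1,on); (18,2,on); (19,5,on)
step 2: rule r1; match: 0->6, 1->2, 2->1, 3->18; deleted nodes 18; deleted edges (18,2,on); added nodes 20; added edges (20,1,on); result: nodes: 0:P, 1:P, 2:P, 3:P, 5:P, 6:t1, 11:t2, 13:t3, 17:tok, 19:tok, 20:tok edges: (1,11,in); (1,13,in); (2,6,in); (5,11,in); (6,1,out); (13,2,out); (13,5,out); (17,1,on); (19,5,on); (20,1,on)
final:
nodes: 0:P, 1:P, 2:P, 3:P, 5:P, 6:t1, 11:t2, 13:t3, 17:tok, 19:tok, 20:tok
edges: (1,11,in); (1,13,in); (2,6,in); (5,11,in); (6,1,out); (13,2,out); (13,5,out); (17,1,on); (19,5,on); (20,1,on)


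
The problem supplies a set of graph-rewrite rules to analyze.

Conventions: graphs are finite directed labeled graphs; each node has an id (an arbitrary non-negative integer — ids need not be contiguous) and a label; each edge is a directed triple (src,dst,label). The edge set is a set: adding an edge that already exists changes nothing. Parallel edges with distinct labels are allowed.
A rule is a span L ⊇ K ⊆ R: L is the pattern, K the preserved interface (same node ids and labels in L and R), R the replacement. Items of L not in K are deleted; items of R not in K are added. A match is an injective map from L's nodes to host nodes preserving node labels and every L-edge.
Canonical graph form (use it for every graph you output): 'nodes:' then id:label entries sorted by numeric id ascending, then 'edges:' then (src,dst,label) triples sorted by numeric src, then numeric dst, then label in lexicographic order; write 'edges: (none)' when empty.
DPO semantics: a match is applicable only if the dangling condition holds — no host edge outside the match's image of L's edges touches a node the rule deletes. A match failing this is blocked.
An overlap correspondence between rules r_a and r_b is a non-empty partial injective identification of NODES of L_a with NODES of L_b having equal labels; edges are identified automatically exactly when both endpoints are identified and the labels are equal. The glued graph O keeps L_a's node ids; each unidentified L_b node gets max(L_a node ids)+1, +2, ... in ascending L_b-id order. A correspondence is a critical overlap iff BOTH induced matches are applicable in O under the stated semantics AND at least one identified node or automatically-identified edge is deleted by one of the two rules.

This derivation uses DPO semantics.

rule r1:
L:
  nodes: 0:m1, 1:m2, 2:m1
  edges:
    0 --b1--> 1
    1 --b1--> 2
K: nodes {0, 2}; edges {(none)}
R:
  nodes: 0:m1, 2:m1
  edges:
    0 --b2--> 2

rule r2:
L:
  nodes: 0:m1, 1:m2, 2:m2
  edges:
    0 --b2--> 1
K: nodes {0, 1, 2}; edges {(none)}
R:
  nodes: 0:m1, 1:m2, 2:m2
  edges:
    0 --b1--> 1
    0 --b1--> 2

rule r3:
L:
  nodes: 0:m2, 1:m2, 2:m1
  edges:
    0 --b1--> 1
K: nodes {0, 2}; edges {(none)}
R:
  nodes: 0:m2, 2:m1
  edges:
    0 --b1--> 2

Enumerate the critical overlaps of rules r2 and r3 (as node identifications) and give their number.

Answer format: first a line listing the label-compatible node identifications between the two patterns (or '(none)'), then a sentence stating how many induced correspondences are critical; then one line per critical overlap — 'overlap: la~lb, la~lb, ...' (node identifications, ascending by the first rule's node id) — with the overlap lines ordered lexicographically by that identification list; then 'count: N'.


label-compatible node identifications between L(r2) and L(r3): 0~2, 1~0, 1~1, 2~0, 2~1
4 of the induced correspondences are critical overlaps of r2 and r3.
overlap: 0~2, 1~0, 2~1
overlap: 0~2, 2~1
overlap: 1~0, 2~1
overlap: 2~1
count: 4


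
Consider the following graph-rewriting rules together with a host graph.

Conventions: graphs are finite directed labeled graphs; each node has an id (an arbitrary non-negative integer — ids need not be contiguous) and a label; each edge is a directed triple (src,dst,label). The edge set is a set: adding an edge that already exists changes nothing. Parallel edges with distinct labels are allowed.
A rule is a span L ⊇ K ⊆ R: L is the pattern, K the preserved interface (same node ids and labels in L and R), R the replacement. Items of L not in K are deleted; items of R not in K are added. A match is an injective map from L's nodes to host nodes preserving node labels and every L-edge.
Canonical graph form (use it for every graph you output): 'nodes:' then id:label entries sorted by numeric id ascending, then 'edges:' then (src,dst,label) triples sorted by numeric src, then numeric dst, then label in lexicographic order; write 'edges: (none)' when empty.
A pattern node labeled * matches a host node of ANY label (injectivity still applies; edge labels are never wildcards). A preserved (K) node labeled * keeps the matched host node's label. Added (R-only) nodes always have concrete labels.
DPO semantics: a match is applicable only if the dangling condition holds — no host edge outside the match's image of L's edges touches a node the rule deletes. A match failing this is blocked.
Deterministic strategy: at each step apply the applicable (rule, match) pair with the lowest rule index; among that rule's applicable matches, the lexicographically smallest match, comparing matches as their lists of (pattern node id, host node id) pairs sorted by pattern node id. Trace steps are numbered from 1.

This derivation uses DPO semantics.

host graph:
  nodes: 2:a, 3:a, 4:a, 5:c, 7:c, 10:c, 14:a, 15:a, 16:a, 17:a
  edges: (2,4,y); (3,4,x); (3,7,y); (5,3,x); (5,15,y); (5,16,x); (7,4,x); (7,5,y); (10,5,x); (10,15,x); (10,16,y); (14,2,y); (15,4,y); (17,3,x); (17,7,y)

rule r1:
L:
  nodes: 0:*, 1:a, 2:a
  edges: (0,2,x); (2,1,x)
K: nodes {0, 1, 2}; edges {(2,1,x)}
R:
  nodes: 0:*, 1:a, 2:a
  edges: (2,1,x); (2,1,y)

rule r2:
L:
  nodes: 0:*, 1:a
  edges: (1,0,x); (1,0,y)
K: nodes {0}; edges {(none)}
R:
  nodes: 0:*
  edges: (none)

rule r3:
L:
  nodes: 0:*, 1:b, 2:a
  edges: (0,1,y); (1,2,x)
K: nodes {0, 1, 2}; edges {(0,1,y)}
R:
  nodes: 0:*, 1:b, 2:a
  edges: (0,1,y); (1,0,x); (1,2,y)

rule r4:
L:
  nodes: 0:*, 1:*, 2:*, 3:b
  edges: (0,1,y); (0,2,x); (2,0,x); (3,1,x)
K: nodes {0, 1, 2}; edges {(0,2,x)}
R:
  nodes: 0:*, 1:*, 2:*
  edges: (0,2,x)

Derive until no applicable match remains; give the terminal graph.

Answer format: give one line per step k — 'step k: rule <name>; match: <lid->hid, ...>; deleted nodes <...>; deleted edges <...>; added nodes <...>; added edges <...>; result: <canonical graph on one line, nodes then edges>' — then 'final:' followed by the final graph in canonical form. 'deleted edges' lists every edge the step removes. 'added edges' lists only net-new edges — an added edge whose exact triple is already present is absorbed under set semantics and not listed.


step 1: rule r1; match: 0->5, 1->4, 2->3; deleted nodes (none); deleted edges (5,3,x); added nodes (none); added edges (3,4,y); result: nodes: 2:a, 3:a, 4:a, 5:c, 7:c, 10:c, 14:a, 15:a, 16:a, 17:a edges: (2,4,y); (3,4,x); (3,4,y); (3,7,y); (5,15,y); (5,16,x); (7,4,x); (7,5,y); (10,5,x); (10,15,x); (10,16,y); (14,2,y); (15,4,y); (17,3,x); (17,7,y)
step 2: rule r1; match: 0->17, 1->4, 2->3; deleted nodes (none); deleted edges (17,3,x); added nodes (none); added edges (none); result: nodes: 2:a, 3:a, 4:a, 5:c, 7:c, 10:c, 14:a, 15:a, 16:a, 17:a edges: (2,4,y); (3,4,x); (3,4,y); (3,7,y); (5,15,y); (5,16,x); (7,4,x); (7,5,y); (10,5,x); (10,15,x); (10,16,y); (14,2,y); (15,4,y); (17,7,y)
final:
nodes: 2:a, 3:a, 4:a, 5:c, 7:c, 10:c, 14:a, 15:a, 16:a, 17:a
edges: (2,4,y); (3,4,x); (3,4,y); (3,7,y); (5,15,y); (5,16,x); (7,4,x); (7,5,y); (10,5,x); (10,15,x); (10,16,y); (14,2,y); (15,4,y); (17,7,y)


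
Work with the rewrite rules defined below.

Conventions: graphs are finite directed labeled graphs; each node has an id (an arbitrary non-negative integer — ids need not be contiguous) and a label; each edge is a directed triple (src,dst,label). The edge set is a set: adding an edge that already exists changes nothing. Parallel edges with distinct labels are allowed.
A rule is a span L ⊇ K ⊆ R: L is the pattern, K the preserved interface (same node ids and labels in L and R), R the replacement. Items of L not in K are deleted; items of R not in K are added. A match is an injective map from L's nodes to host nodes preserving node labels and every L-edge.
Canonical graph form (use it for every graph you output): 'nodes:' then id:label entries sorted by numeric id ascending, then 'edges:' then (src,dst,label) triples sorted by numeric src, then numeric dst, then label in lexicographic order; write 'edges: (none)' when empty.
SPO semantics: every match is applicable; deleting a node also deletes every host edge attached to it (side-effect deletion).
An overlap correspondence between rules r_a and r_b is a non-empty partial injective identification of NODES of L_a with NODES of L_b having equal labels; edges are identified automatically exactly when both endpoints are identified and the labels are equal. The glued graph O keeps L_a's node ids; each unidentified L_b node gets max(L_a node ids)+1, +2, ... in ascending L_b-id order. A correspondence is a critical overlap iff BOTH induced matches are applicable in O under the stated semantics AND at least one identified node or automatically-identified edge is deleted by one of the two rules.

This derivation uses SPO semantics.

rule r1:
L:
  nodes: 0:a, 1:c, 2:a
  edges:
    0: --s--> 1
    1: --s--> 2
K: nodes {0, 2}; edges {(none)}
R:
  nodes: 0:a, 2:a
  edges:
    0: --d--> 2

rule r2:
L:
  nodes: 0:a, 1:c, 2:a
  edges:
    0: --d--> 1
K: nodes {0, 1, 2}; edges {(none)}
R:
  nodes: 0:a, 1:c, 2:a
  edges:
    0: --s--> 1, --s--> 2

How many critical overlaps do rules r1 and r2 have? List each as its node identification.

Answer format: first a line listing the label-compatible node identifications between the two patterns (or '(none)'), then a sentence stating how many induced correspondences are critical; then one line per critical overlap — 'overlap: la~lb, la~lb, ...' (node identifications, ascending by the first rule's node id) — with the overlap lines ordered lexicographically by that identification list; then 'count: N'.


label-compatible node identifications between L(r1) and L(r2): 0~0, 0~2, 1~1, 2~0, 2~2
7 of the induced correspondences are critical overlaps of r1 and r2.
overlap: 0~0, 1~1
overlap: 0~0, 1~1, 2~2
overlap: 0~2, 1~1
overlap: 0~2, 1~1, 2~0
overlap: 1~1
overlap: 1~1, 2~0
overlap: 1~1, 2~2
count: 7


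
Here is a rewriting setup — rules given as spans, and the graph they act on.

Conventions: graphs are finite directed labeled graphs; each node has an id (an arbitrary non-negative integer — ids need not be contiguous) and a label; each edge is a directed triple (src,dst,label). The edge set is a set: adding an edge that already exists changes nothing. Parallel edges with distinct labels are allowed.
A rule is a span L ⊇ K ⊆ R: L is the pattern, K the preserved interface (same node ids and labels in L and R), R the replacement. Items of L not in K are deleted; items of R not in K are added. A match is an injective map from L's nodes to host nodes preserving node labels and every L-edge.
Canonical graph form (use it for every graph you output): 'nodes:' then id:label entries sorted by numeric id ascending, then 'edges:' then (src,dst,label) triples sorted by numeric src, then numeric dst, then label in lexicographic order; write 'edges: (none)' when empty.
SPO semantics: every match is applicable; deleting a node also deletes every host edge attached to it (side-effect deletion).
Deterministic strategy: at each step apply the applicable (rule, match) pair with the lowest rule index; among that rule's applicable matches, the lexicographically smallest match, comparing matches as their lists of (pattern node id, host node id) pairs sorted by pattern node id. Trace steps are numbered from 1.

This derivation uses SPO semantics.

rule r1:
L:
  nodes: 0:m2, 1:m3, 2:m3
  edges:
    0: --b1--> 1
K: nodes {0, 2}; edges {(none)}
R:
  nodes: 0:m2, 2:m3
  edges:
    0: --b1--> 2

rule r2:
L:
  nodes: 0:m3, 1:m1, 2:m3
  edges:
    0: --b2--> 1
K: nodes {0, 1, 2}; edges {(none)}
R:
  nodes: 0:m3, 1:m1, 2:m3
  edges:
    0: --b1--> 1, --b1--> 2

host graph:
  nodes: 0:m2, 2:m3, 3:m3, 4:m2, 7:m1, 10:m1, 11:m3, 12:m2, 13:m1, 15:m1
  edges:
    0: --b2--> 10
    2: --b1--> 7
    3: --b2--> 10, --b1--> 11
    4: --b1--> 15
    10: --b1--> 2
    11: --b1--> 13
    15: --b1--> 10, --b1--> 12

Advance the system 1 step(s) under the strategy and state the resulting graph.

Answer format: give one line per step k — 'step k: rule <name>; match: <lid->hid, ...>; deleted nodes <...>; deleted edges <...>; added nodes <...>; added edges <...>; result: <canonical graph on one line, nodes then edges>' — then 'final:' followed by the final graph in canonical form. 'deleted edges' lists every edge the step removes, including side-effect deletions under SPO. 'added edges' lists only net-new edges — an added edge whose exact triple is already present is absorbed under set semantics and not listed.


step 1: rule r2; match: 0->3, 1->10, 2->2; deleted nodes (none); deleted edges (3,10,b2); added nodes (none); added edges (3,2,b1); (3,10,b1); result: nodes: 0:m2, 2:m3, 3:m3, 4:m2, 7:m1, 10:m1, 11:m3, 12:m2, 13:m1, 15:m1 edges: (0,10,b2); (2,7,b1); (3,2,b1); (3,10,b1); (3,11,b1); (4,15,b1); (10,2,b1); (11,13,b1); (15,10,b1); (15,12,b1)
final:
nodes: 0:m2, 2:m3, 3:m3, 4:m2, 7:m1, 10:m1, 11:m3, 12:m2, 13:m1, 15:m1
edges: (0,10,b2); (2,7,b1); (3,2,b1); (3,10,b1); (3,11,b1); (4,15,b1); (10,2,b1); (11,13,b1); (15,10,b1); (15,12,b1)


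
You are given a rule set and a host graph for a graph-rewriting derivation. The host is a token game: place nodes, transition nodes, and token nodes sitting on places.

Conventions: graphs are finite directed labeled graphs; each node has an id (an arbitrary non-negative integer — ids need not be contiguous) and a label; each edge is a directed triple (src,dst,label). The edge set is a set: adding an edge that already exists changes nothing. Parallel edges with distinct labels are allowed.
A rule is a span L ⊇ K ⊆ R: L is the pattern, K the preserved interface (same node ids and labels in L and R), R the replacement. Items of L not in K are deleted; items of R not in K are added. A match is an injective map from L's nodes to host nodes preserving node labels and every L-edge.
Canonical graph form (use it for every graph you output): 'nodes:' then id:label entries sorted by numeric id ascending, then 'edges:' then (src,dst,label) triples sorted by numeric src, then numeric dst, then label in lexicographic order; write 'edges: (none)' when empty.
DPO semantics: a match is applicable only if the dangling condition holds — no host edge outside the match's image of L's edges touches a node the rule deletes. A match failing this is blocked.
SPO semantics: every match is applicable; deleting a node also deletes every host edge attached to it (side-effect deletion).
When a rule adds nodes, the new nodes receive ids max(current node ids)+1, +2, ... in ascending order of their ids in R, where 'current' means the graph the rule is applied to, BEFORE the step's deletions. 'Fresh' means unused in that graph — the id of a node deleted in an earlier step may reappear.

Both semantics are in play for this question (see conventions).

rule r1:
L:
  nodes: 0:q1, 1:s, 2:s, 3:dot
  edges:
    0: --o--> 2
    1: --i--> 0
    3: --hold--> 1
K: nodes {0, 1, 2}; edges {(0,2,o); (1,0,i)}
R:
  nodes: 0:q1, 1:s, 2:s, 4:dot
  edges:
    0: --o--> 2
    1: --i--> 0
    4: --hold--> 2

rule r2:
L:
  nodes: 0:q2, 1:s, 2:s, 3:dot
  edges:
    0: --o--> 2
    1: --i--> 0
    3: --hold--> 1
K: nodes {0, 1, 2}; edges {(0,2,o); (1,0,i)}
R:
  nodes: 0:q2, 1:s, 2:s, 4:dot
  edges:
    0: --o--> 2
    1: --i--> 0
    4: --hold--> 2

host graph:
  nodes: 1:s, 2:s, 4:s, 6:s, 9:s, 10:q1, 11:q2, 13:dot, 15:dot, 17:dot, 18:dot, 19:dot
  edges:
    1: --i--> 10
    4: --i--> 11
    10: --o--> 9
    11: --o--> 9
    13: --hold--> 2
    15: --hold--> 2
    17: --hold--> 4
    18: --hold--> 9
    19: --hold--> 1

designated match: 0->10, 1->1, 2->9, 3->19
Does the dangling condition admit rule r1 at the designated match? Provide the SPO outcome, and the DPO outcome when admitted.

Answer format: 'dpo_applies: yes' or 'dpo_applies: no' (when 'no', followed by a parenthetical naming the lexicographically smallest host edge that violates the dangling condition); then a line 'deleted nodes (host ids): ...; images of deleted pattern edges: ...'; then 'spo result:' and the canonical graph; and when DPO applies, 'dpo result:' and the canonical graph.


dpo_applies: yes
deleted nodes (host ids): 19; images of deleted pattern edges: (19,1,hold)
spo result:
nodes: 1:s, 2:s, 4:s, 6:s, 9:s, 10:q1, 11:q2, 13:dot, 15:dot, 17:dot, 18:dot, 20:dot
edges: (1,10,i); (4,11,i); (10,9,o); (11,9,o); (13,2,hold); (15,2,hold); (17,4,hold); (18,9,hold); (20,9,hold)
dpo result:
nodes: 1:s, 2:s, 4:s, 6:s, 9:s, 10:q1, 11:q2, 13:dot, 15:dot, 17:dot, 18:dot, 20:dot
edges: (1,10,i); (4,11,i); (10,9,o); (11,9,o); (13,2,hold); (15,2,hold); (17,4,hold); (18,9,hold); (20,9,hold)


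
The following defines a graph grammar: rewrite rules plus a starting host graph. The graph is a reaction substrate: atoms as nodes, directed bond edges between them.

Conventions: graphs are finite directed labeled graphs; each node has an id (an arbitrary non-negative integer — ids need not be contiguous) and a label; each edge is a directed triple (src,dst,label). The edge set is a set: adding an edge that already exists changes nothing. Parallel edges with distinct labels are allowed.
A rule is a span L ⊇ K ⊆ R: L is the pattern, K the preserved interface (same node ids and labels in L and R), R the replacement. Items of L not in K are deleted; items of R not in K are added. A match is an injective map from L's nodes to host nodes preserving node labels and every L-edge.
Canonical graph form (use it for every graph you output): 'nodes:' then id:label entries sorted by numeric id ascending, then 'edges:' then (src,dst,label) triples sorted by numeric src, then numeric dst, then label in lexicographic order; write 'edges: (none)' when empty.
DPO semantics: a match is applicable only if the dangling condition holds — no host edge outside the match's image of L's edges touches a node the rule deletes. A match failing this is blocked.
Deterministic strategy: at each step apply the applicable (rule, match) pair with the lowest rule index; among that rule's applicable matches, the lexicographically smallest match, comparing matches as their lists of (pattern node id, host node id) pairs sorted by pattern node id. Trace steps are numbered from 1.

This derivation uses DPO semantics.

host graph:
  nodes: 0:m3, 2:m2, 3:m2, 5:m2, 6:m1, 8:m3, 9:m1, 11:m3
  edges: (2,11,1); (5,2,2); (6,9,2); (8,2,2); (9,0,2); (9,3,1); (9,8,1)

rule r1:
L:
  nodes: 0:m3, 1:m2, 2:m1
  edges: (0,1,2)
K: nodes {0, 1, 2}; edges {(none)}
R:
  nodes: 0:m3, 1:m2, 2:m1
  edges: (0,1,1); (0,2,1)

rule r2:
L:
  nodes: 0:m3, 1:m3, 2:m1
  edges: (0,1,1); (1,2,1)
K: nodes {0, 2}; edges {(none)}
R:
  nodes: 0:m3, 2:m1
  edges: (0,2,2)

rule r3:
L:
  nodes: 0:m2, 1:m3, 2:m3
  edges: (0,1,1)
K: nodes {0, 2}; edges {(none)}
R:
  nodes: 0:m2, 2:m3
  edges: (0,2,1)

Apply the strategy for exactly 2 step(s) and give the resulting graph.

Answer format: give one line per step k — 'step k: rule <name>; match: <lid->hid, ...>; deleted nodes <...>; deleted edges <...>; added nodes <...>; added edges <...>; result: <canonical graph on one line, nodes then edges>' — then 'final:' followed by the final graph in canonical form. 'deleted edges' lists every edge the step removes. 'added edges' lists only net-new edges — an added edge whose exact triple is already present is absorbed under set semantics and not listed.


step 1: rule r1; match: 0->8, 1->2, 2->6; deleted nodes (none); deleted edges (8,2,2); added nodes (none); added edges (8,2,1); (8,6,1); result: nodes: 0:m3, 2:m2, 3:m2, 5:m2, 6:m1, 8:m3, 9:m1, 11:m3 edges: (2,11,1); (5,2,2); (6,9,2); (8,2,1); (8,6,1); (9,0,2); (9,3,1); (9,8,1)
step 2: rule r3; match: 0->2, 1->11, 2->0; deleted nodes 11; deleted edges (2,11,1); added nodes (none); added edges (2,0,1); result: nodes: 0:m3, 2:m2, 3:m2, 5:m2, 6:m1, 8:m3, 9:m1 edges: (2,0,1); (5,2,2); (6,9,2); (8,2,1); (8,6,1); (9,0,2); (9,3,1); (9,8,1)
final:
nodes: 0:m3, 2:m2, 3:m2, 5:m2, 6:m1, 8:m3, 9:m1
edges: (2,0,1); (5,2,2); (6,9,2); (8,2,1); (8,6,1); (9,0,2); (9,3,1); (9,8,1)


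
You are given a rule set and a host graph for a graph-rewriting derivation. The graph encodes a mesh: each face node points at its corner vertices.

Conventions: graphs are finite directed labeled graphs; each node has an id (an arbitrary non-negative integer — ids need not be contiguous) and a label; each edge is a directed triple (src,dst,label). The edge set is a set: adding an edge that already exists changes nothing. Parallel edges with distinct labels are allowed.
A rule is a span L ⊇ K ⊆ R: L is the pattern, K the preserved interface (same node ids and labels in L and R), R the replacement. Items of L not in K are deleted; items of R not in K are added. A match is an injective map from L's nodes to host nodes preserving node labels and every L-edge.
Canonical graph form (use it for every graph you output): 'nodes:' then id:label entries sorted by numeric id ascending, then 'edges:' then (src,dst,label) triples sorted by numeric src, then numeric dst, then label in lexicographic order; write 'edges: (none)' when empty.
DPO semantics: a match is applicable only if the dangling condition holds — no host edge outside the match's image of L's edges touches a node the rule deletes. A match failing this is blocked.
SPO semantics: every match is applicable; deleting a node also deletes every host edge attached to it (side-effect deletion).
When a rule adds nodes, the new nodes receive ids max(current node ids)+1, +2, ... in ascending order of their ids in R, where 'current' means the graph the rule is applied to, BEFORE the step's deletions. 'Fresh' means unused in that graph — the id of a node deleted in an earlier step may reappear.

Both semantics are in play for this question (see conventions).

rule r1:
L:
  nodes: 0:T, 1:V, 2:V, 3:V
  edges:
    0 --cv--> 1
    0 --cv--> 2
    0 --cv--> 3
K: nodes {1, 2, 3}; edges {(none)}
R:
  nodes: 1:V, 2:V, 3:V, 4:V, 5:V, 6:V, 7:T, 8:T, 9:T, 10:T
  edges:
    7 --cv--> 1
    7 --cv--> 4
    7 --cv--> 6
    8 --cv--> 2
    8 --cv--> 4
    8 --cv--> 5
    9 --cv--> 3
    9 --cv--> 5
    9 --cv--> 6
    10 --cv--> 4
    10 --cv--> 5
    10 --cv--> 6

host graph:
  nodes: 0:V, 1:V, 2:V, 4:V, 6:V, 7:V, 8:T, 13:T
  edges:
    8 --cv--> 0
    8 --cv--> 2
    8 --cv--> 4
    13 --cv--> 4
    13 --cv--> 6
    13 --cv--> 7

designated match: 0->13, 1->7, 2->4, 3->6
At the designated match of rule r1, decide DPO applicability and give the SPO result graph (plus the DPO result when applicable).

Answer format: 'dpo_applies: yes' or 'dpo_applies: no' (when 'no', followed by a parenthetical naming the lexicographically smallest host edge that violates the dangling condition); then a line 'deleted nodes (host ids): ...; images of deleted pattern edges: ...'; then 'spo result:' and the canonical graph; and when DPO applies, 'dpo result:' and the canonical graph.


dpo_applies: yes
deleted nodes (host ids): 13; images of deleted pattern edges: (13,4,cv); (13,6,cv); (13,7,cv)
spo result:
nodes: 0:V, 1:V, 2:V, 4:V, 6:V, 7:V, 8:T, 14:V, 15:V, 16:V, 17:T, 18:T, 19:T, 20:T
edges: (8,0,cv); (8,2,cv); (8,4,cv); (17,7,cv); (17,14,cv); (17,16,cv); (18,4,cv); (18,14,cv); (18,15,cv); (19,6,cv); (19,15,cv); (19,16,cv); (20,14,cv); (20,15,cv); (20,16,cv)
dpo result:
nodes: 0:V, 1:V, 2:V, 4:V, 6:V, 7:V, 8:T, 14:V, 15:V, 16:V, 17:T, 18:T, 19:T, 20:T
edges: (8,0,cv); (8,2,cv); (8,4,cv); (17,7,cv); (17,14,cv); (17,16,cv); (18,4,cv); (18,14,cv); (18,15,cv); (19,6,cv); (19,15,cv); (19,16,cv); (20,14,cv); (20,15,cv); (20,16,cv)


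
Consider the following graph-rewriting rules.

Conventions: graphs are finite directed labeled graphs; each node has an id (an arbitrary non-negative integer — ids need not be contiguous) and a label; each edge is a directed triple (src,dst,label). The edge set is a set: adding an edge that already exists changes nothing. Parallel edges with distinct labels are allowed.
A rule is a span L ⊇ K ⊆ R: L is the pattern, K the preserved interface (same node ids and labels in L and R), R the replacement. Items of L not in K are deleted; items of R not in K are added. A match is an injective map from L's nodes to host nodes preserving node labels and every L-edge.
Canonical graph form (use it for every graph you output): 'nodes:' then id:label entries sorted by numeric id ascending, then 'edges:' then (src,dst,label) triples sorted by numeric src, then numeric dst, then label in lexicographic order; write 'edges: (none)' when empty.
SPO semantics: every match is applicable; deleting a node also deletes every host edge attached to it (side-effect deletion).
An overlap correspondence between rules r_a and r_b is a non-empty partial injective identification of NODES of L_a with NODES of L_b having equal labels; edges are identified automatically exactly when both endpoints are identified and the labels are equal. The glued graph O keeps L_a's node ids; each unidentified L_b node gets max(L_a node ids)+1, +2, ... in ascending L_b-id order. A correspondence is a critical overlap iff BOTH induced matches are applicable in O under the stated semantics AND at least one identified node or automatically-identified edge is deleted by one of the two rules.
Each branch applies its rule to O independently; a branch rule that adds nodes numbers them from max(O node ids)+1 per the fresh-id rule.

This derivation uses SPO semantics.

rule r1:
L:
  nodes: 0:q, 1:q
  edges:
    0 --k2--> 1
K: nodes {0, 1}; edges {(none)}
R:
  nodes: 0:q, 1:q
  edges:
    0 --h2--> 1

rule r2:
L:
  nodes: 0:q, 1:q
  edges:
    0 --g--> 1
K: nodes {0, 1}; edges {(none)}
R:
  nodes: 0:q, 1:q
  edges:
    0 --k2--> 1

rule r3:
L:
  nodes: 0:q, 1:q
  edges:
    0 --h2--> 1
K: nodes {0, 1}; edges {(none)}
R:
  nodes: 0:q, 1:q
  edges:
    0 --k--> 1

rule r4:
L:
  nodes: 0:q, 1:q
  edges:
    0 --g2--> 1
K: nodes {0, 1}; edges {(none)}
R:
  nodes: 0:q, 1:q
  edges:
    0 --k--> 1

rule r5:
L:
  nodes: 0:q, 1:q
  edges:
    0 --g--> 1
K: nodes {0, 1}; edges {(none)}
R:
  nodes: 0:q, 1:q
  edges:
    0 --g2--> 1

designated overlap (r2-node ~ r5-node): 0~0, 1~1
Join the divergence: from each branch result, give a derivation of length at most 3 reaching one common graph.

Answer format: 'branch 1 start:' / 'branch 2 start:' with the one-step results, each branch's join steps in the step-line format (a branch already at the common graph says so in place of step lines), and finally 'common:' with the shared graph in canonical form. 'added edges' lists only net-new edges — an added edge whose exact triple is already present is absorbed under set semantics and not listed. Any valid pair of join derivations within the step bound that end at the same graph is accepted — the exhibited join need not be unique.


branch 1 start:
nodes: 0:q, 1:q
edges: (0,1,k2)
branch 2 start:
nodes: 0:q, 1:q
edges: (0,1,g2)
branch 1 step 1: rule r1; match: 0->0, 1->1; deleted nodes (none); deleted edges (0,1,k2); added nodes (none); added edges (0,1,h2); result: nodes: 0:q, 1:q edges: (0,1,h2)
branch 1 step 2: rule r3; match: 0->0, 1->1; deleted nodes (none); deleted edges (0,1,h2); added nodes (none); added edges (0,1,k); result: nodes: 0:q, 1:q edges: (0,1,k)
branch 2 step 1: rule r4; match: 0->0, 1->1; deleted nodes (none); deleted edges (0,1,g2); added nodes (none); added edges (0,1,k); result: nodes: 0:q, 1:q edges: (0,1,k)
common:
nodes: 0:q, 1:q
edges: (0,1,k)


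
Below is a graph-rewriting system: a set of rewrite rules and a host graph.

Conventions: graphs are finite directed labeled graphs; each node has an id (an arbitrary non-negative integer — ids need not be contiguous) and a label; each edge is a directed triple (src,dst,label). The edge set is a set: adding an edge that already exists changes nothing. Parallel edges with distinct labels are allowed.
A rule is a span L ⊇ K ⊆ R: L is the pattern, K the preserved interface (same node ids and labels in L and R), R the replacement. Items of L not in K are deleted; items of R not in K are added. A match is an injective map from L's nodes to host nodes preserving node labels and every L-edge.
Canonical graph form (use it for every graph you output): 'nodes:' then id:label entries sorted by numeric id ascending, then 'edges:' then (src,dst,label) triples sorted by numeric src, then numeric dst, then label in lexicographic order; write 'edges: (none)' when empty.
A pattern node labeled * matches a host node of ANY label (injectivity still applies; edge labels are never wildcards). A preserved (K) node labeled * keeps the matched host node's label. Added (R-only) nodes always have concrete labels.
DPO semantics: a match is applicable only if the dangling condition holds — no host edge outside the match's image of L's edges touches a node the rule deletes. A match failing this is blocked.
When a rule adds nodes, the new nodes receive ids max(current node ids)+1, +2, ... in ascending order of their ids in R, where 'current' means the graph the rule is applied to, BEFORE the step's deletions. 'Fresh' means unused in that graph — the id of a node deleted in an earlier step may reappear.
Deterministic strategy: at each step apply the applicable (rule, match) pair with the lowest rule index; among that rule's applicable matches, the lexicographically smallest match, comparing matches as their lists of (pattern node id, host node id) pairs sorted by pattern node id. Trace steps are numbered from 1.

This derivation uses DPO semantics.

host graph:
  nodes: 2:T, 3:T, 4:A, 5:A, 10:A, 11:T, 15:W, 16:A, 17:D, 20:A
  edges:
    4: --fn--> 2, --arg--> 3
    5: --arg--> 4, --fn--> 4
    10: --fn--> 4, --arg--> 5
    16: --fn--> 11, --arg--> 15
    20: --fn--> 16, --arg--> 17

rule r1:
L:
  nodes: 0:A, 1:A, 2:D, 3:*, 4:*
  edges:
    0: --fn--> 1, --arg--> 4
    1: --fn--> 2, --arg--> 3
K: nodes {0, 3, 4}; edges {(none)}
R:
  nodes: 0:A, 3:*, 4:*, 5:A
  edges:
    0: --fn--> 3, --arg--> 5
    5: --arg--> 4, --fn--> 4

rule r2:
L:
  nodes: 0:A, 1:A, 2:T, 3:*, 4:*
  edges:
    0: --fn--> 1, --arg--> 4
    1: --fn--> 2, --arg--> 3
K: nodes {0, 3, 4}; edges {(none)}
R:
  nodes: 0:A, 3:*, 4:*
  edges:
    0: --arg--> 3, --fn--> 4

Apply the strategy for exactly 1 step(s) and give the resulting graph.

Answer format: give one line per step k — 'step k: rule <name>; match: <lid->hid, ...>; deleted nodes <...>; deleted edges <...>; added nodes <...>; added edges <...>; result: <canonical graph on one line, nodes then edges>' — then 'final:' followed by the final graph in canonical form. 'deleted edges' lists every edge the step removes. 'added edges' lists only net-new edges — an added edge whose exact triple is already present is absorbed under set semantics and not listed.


step 1: rule r2; match: 0->20, 1->16, 2->11, 3->15, 4->17; deleted nodes 11, 16; deleted edges (16,11,fn); (16,15,arg); (20,16,fn); (20,17,arg); added nodes (none); added edges (20,15,arg); (20,17,fn); result: nodes: 2:T, 3:T, 4:A, 5:A, 10:A, 15:W, 17:D, 20:A edges: (4,2,fn); (4,3,arg); (5,4,arg); (5,4,fn); (10,4,fn); (10,5,arg); (20,15,arg); (20,17,fn)
final:
nodes: 2:T, 3:T, 4:A, 5:A, 10:A, 15:W, 17:D, 20:A
edges: (4,2,fn); (4,3,arg); (5,4,arg); (5,4,fn); (10,4,fn); (10,5,arg); (20,15,arg); (20,17,fn)


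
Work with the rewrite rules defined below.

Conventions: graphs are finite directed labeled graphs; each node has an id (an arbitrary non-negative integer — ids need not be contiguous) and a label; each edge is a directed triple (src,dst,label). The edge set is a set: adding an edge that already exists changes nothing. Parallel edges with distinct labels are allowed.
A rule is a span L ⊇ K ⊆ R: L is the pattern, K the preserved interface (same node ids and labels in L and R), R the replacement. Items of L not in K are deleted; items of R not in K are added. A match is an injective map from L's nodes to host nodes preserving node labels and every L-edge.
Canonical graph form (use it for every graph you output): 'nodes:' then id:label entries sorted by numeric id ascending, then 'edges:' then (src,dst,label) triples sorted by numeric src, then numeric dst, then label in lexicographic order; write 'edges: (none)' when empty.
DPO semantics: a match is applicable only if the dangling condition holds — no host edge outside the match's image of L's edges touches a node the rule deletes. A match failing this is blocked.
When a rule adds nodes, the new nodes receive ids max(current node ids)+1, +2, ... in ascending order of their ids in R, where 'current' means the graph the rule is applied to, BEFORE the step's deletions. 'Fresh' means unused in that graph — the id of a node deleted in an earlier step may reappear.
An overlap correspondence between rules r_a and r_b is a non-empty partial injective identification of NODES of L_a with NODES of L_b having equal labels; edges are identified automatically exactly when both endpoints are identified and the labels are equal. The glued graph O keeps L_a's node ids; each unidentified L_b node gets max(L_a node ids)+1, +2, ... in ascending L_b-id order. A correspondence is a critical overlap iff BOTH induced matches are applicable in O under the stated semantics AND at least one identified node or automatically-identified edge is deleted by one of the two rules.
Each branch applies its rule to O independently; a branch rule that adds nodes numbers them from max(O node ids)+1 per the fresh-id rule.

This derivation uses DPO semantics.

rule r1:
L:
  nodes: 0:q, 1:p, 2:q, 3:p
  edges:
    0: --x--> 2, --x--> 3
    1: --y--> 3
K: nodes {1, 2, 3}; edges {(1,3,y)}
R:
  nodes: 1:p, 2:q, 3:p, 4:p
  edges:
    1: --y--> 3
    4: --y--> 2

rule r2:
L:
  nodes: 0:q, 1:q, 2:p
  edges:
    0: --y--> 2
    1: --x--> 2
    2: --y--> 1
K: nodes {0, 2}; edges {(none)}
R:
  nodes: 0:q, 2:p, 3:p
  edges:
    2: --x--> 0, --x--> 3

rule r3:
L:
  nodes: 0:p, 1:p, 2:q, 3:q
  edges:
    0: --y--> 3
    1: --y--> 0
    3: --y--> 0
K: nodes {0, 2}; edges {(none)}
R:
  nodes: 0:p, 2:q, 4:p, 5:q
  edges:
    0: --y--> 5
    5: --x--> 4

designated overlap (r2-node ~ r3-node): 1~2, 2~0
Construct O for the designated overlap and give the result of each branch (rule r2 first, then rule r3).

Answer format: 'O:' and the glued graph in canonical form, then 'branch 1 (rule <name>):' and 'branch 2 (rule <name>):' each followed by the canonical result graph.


O:
nodes: 0:q, 1:q, 2:p, 3:p, 4:q
edges: (0,2,y); (1,2,x); (2,1,y); (2,4,y); (3,2,y); (4,2,y)
branch 1 (rule r2):
nodes: 0:q, 2:p, 3:p, 4:q, 5:p
edges: (2,0,x); (2,4,y); (2,5,x); (3,2,y); (4,2,y)
branch 2 (rule r3):
nodes: 0:q, 1:q, 2:p, 5:p, 6:q
edges: (0,2,y); (1,2,x); (2,1,y); (2,6,y); (6,5,x)


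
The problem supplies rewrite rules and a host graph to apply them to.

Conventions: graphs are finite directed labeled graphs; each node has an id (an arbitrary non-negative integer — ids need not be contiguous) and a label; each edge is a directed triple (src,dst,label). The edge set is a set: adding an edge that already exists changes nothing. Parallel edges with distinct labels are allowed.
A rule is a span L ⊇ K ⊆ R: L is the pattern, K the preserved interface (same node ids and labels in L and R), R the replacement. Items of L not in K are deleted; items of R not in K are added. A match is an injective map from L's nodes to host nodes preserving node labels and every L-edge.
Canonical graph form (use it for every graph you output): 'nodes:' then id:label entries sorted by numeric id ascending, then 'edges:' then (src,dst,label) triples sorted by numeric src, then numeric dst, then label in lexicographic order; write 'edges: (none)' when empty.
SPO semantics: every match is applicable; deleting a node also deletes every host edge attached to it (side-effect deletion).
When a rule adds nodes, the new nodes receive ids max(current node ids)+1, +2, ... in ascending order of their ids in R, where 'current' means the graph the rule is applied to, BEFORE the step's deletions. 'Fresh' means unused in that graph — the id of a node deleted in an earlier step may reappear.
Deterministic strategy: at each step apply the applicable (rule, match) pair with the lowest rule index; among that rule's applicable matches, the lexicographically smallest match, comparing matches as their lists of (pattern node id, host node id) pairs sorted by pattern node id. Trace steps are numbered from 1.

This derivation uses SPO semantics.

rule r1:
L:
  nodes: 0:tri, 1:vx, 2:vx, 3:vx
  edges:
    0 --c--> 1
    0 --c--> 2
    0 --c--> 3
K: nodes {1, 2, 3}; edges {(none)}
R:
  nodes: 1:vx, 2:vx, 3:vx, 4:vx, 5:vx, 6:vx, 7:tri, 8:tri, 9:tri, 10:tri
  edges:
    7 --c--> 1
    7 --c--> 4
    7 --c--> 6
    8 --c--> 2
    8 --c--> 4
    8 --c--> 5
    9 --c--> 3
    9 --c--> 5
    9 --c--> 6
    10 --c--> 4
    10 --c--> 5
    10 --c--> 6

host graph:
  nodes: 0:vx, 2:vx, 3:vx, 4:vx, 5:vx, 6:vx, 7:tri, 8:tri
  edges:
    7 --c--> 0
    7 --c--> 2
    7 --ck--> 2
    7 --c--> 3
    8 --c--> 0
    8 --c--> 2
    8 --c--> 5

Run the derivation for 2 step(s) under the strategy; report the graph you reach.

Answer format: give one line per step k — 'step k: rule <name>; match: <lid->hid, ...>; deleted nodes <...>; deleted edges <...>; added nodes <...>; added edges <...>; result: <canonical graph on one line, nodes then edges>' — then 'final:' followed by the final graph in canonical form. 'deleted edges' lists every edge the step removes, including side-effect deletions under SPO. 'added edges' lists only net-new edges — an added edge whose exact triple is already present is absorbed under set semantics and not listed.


step 1: rule r1; match: 0->7, 1->0, 2->2, 3->3; deleted nodes 7; deleted edges (7,0,c); (7,2,c); (7,2,ck); (7,3,c); added nodes 9, 10, 11, 12, 13, 14, 15; added edges (12,0,c); (12,9,c); (12,11,c); (13,2,c); (13,9,c); (13,10,c); (14,3,c); (14,10,c); (14,11,c); (15,9,c); (15,10,c); (15,11,c); result: nodes: 0:vx, 2:vx, 3:vx, 4:vx, 5:vx, 6:vx, 8:tri, 9:vx, 10:vx, 11:vx, 12:tri, 13:tri, 14:tri, 15:tri edges: (8,0,c); (8,2,c); (8,5,c); (12,0,c); (12,9,c); (12,11,c); (13,2,c); (13,9,c); (13,10,c); (14,3,c); (14,10,c); (14,11,c); (15,9,c); (15,10,c); (15,11,c)
step 2: rule r1; match: 0->8, 1->0, 2->2, 3->5; deleted nodes 8; deleted edges (8,0,c); (8,2,c); (8,5,c); added nodes 16, 17, 18, 19, 20, 21, 22; added edges (19,0,c); (19,16,c); (19,18,c); (20,2,c); (20,16,c); (20,17,c); (21,5,c); (21,17,c); (21,18,c); (22,16,c); (22,17,c); (22,18,c); result: nodes: 0:vx, 2:vx, 3:vx, 4:vx, 5:vx, 6:vx, 9:vx, 10:vx, 11:vx, 12:tri, 13:tri, 14:tri, 15:tri, 16:vx, 17:vx, 18:vx, 19:tri, 20:tri, 21:tri, 22:tri edges: (12,0,c); (12,9,c); (12,11,c); (13,2,c); (13,9,c); (13,10,c); (14,3,c); (14,10,c); (14,11,c); (15,9,c); (15,10,c); (15,11,c); (19,0,c); (19,16,c); (19,18,c); (20,2,c); (20,16,c); (20,17,c); (21,5,c); (21,17,c); (21,18,c); (22,16,c); (22,17,c); (22,18,c)
final:
nodes: 0:vx, 2:vx, 3:vx, 4:vx, 5:vx, 6:vx, 9:vx, 10:vx, 11:vx, 12:tri, 13:tri, 14:tri, 15:tri, 16:vx, 17:vx, 18:vx, 19:tri, 20:tri, 21:tri, 22:tri
edges: (12,0,c); (12,9,c); (12,11,c); (13,2,c); (13,9,c); (13,10,c); (14,3,c); (14,10,c); (14,11,c); (15,9,c); (15,10,c); (15,11,c); (19,0,c); (19,16,c); (19,18,c); (20,2,c); (20,16,c); (20,17,c); (21,5,c); (21,17,c); (21,18,c); (22,16,c); (22,17,c); (22,18,c)
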